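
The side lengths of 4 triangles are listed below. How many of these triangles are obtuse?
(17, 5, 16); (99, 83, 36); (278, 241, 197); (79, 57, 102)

3

(17,5,16): 5²+16² = 281 < 289 = 17² → obtuse
(99,83,36): 36²+83² = 8185 < 9801 = 99² → obtuse
(278,241,197): 197²+241² = 96890 > 77284 = 278² → acute
(79,57,102): 57²+79² = 9490 < 10404 = 102² → obtuse
3 of the 4 are obtuse.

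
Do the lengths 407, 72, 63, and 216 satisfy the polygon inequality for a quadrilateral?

No

For a quadrilateral, each side must be shorter than the sum of the others.
Here the longest side is 407, but the remaining 3 sides sum to only 351.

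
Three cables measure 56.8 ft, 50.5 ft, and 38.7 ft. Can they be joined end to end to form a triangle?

Yes

The longest side is 56.8, and the other two sum to 89.2.
Since 89.2 > 56.8, the triangle inequality holds.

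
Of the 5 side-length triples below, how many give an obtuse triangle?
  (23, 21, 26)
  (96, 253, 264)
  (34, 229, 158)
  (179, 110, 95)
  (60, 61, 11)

1

(23,21,26): 21²+23² = 970 > 676 = 26² → acute
(96,253,264): 96²+253² = 73225 > 69696 = 264² → acute
(34,229,158): 34+158 ≤ 229, not a triangle
(179,110,95): 95²+110² = 21125 < 32041 = 179² → obtuse
(60,61,11): 11²+60² = 3721 = 61² → right
1 of the 5 is obtuse.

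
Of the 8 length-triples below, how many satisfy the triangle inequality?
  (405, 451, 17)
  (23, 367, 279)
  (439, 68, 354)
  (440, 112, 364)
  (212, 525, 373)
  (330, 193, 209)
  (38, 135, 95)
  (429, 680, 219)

(17,405,451): 17+405 ≤ 451 → not valid
(23,279,367): 23+279 ≤ 367 → not valid
(68,354,439): 68+354 ≤ 439 → not valid
(112,364,440): 112+364 > 440 → valid
(212,373,525): 212+373 > 525 → valid
(193,209,330): 193+209 > 330 → valid
(38,95,135): 38+95 ≤ 135 → not valid
(219,429,680): 219+429 ≤ 680 → not valid
3 of the 8 triples form a triangle.

3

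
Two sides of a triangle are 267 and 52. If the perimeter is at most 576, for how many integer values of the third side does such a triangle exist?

42

Triangle inequality: 215 < x < 319. Perimeter ≤ 576 gives x ≤ 576 − 267 − 52 = 257.
So 215 < x ≤ 257; integers 216 through 257: 42 values.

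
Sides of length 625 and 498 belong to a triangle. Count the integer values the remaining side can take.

The third side lies in the open interval (127, 1123).
Integers from 128 to 1122 inclusive: 1122 − 128 + 1 = 995.

995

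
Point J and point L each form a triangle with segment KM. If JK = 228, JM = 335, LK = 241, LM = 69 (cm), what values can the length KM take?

172 < KM < 310

From triangle JKM: |228 − 335| < KM < 228 + 335, i.e. 107 < KM < 563.
From triangle LKM: 172 < KM < 310.
Both must hold, so KM lies in the intersection.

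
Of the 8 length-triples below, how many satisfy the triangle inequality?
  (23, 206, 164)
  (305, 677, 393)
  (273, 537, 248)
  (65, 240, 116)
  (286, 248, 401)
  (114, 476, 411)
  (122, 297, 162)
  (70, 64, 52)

4

(23,164,206): 23+164 ≤ 206 → not valid
(305,393,677): 305+393 > 677 → valid
(248,273,537): 248+273 ≤ 537 → not valid
(65,116,240): 65+116 ≤ 240 → not valid
(248,286,401): 248+286 > 401 → valid
(114,411,476): 114+411 > 476 → valid
(122,162,297): 122+162 ≤ 297 → not valid
(52,64,70): 52+64 > 70 → valid
4 of the 8 triples form a triangle.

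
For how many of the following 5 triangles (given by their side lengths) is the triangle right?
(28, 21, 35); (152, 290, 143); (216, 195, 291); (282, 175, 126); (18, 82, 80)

3

(28,21,35): 21²+28² = 1225 = 35² → right
(152,290,143): 143²+152² = 43553 < 84100 = 290² → obtuse
(216,195,291): 195²+216² = 84681 = 291² → right
(282,175,126): 126²+175² = 46501 < 79524 = 282² → obtuse
(18,82,80): 18²+80² = 6724 = 82² → right
3 of the 5 are right.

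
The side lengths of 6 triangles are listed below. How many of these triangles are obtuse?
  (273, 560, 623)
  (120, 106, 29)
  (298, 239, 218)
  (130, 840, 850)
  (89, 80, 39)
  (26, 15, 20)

(273,560,623): 273²+560² = 388129 = 623² → right
(120,106,29): 29²+106² = 12077 < 14400 = 120² → obtuse
(298,239,218): 218²+239² = 104645 > 88804 = 298² → acute
(130,840,850): 130²+840² = 722500 = 850² → right
(89,80,39): 39²+80² = 7921 = 89² → right
(26,15,20): 15²+20² = 625 < 676 = 26² → obtuse
2 of the 6 are obtuse.

2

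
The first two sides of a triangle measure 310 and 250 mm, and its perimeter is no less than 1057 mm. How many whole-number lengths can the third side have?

63

Triangle inequality: 60 < x < 560. Perimeter ≥ 1057 gives x ≥ 1057 − 310 − 250 = 497.
So 497 ≤ x < 560; integers 497 through 559: 63 values.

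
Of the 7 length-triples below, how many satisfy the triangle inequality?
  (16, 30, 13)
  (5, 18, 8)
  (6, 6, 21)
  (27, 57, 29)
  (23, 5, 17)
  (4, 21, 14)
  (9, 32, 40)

(13,16,30): 13+16 ≤ 30 → not valid
(5,8,18): 5+8 ≤ 18 → not valid
(6,6,21): 6+6 ≤ 21 → not valid
(27,29,57): 27+29 ≤ 57 → not valid
(5,17,23): 5+17 ≤ 23 → not valid
(4,14,21): 4+14 ≤ 21 → not valid
(9,32,40): 9+32 > 40 → valid
1 of the 7 triples forms a triangle.

1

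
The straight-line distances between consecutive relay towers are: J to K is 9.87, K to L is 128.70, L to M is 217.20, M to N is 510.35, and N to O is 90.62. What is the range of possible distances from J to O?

63.96 ≤ JO ≤ 956.74

The maximum is all hops collinear in one direction: 9.87 + 128.70 + 217.20 + 510.35 + 90.62 = 956.74.
The longest hop is 510.35; the others sum to 446.39. Folding the others back against it leaves at least 510.35 − 446.39 = 63.96.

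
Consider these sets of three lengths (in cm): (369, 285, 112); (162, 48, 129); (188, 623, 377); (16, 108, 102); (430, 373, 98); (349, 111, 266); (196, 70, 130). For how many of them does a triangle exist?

(112,285,369): 112+285 > 369 → valid
(48,129,162): 48+129 > 162 → valid
(188,377,623): 188+377 ≤ 623 → not valid
(16,102,108): 16+102 > 108 → valid
(98,373,430): 98+373 > 430 → valid
(111,266,349): 111+266 > 349 → valid
(70,130,196): 70+130 > 196 → valid
6 of the 7 triples form a triangle.

6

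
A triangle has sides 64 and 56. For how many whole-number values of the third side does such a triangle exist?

The third side lies in the open interval (8, 120).
Integers from 9 to 119 inclusive: 119 − 9 + 1 = 111.

111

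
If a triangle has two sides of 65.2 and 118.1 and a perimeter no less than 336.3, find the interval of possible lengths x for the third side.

Triangle inequality alone gives 52.9 < x < 183.3.
The perimeter condition gives x ≥ 336.3 − 65.2 − 118.1 = 153.0.
Intersecting the two: 153.0 ≤ x < 183.3.

153.0 ≤ x < 183.3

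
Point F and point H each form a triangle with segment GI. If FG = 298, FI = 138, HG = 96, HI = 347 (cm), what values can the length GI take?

251 < GI < 436

From triangle FGI: |298 − 138| < GI < 298 + 138, i.e. 160 < GI < 436.
From triangle HGI: 251 < GI < 443.
Both must hold, so GI lies in the intersection.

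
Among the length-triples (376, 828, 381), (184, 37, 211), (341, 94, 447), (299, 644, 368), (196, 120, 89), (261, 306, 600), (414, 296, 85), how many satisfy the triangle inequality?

(376,381,828): 376+381 ≤ 828 → not valid
(37,184,211): 37+184 > 211 → valid
(94,341,447): 94+341 ≤ 447 → not valid
(299,368,644): 299+368 > 644 → valid
(89,120,196): 89+120 > 196 → valid
(261,306,600): 261+306 ≤ 600 → not valid
(85,296,414): 85+296 ≤ 414 → not valid
3 of the 7 triples form a triangle.

3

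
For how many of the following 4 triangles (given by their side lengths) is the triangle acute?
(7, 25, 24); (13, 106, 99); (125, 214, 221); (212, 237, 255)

(7,25,24): 7²+24² = 625 = 25² → right
(13,106,99): 13²+99² = 9970 < 11236 = 106² → obtuse
(125,214,221): 125²+214² = 61421 > 48841 = 221² → acute
(212,237,255): 212²+237² = 101113 > 65025 = 255² → acute
2 of the 4 are acute.

2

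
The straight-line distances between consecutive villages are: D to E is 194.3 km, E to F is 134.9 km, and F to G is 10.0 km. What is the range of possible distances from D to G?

49.4 ≤ DG ≤ 339.2 km

The maximum is all hops collinear in one direction: 194.3 + 134.9 + 10.0 = 339.2.
The longest hop is 194.3; the others sum to 144.9. Folding the others back against it leaves at least 194.3 − 144.9 = 49.4.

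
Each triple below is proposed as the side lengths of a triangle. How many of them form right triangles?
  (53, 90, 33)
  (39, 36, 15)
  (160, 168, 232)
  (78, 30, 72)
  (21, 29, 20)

4

(53,90,33): 33+53 ≤ 90, not a triangle
(39,36,15): 15²+36² = 1521 = 39² → right
(160,168,232): 160²+168² = 53824 = 232² → right
(78,30,72): 30²+72² = 6084 = 78² → right
(21,29,20): 20²+21² = 841 = 29² → right
4 of the 5 are right.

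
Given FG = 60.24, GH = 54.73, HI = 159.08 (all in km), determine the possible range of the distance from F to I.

44.11 ≤ FI ≤ 274.05 km

The maximum is all hops collinear in one direction: 60.24 + 54.73 + 159.08 = 274.05.
The longest hop is 159.08; the others sum to 114.97. Folding the others back against it leaves at least 159.08 − 114.97 = 44.11.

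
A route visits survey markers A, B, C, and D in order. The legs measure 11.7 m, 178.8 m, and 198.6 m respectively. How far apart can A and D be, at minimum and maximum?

8.1 ≤ AD ≤ 389.1 m

The maximum is all hops collinear in one direction: 11.7 + 178.8 + 198.6 = 389.1.
The longest hop is 198.6; the others sum to 190.5. Folding the others back against it leaves at least 198.6 − 190.5 = 8.1.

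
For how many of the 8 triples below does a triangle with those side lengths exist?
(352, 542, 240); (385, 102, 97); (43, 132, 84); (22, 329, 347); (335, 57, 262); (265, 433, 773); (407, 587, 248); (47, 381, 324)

3

(240,352,542): 240+352 > 542 → valid
(97,102,385): 97+102 ≤ 385 → not valid
(43,84,132): 43+84 ≤ 132 → not valid
(22,329,347): 22+329 > 347 → valid
(57,262,335): 57+262 ≤ 335 → not valid
(265,433,773): 265+433 ≤ 773 → not valid
(248,407,587): 248+407 > 587 → valid
(47,324,381): 47+324 ≤ 381 → not valid
3 of the 8 triples form a triangle.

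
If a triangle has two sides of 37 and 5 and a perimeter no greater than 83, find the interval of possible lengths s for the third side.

32 < s ≤ 41

Triangle inequality alone gives 32 < s < 42.
The perimeter condition gives s ≤ 83 − 37 − 5 = 41.
Intersecting the two: 32 < s ≤ 41.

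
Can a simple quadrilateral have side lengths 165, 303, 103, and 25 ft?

No

For a quadrilateral, each side must be shorter than the sum of the others.
Here the longest side is 303, but the remaining 3 sides sum to only 293.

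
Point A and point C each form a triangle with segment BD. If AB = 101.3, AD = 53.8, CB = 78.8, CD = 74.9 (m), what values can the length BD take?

From triangle ABD: |101.3 − 53.8| < BD < 101.3 + 53.8, i.e. 47.5 < BD < 155.1.
From triangle CBD: 3.9 < BD < 153.7.
Both must hold, so BD lies in the intersection.

47.5 < BD < 153.7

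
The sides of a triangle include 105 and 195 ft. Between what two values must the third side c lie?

By the triangle inequality, c must be less than 105 + 195 = 300 and greater than |105 − 195| = 90.

90 < c < 300 (ft)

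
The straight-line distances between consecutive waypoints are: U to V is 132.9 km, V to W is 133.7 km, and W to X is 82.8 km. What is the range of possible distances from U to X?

The maximum is all hops collinear in one direction: 132.9 + 133.7 + 82.8 = 349.4.
The longest hop is 133.7; the others sum to 215.7. Since 133.7 ≤ 215.7, the path can fold back on itself completely, so the minimum distance is 0.

0 ≤ UX ≤ 349.4 km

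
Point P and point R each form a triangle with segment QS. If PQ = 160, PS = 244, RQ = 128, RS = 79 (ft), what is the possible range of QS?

From triangle PQS: |160 − 244| < QS < 160 + 244, i.e. 84 < QS < 404.
From triangle RQS: 49 < QS < 207.
Both must hold, so QS lies in the intersection.

84 < QS < 207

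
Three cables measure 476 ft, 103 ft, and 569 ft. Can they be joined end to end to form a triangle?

Yes

The longest side is 569, and the other two sum to 579.
Since 579 > 569, the triangle inequality holds.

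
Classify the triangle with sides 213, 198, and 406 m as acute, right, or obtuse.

obtuse

Compare the square of the longest side to the sum of squares of the other two: 198² + 213² = 84573 < 164836 = 406².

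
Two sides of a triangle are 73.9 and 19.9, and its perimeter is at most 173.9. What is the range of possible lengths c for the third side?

Triangle inequality alone gives 54.0 < c < 93.8.
The perimeter condition gives c ≤ 173.9 − 73.9 − 19.9 = 80.1.
Intersecting the two: 54.0 < c ≤ 80.1.

54.0 < c ≤ 80.1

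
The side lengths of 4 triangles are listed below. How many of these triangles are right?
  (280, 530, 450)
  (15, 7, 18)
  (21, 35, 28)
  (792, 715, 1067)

(280,530,450): 280²+450² = 280900 = 530² → right
(15,7,18): 7²+15² = 274 < 324 = 18² → obtuse
(21,35,28): 21²+28² = 1225 = 35² → right
(792,715,1067): 715²+792² = 1138489 = 1067² → right
3 of the 4 are right.

3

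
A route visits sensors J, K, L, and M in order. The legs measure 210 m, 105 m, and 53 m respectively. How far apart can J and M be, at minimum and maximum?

52 ≤ JM ≤ 368 m

The maximum is all hops collinear in one direction: 210 + 105 + 53 = 368.
The longest hop is 210; the others sum to 158. Folding the others back against it leaves at least 210 − 158 = 52.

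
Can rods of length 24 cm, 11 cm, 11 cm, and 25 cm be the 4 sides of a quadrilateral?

Yes

A quadrilateral exists iff every side is shorter than the sum of the others — equivalently, the longest side is less than the sum of the rest.
Longest side 25 < 46 (sum of the remaining 3), so yes.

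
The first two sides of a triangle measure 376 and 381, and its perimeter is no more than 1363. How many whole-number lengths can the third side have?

601

Triangle inequality: 5 < x < 757. Perimeter ≤ 1363 gives x ≤ 1363 − 376 − 381 = 606.
So 5 < x ≤ 606; integers 6 through 606: 601 values.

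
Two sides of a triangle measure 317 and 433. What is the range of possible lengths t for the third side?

By the triangle inequality, t must be less than 317 + 433 = 750 and greater than |317 − 433| = 116.

116 < t < 750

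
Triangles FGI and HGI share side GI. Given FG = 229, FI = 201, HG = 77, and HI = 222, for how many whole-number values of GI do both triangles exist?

From triangle FGI: 28 < GI < 430.
From triangle HGI: 145 < GI < 299.
Intersection: 145 < GI < 299, so integers 146 through 298: 153 values.

153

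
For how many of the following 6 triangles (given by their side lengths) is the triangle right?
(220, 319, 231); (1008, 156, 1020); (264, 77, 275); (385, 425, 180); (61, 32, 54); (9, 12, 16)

(220,319,231): 220²+231² = 101761 = 319² → right
(1008,156,1020): 156²+1008² = 1040400 = 1020² → right
(264,77,275): 77²+264² = 75625 = 275² → right
(385,425,180): 180²+385² = 180625 = 425² → right
(61,32,54): 32²+54² = 3940 > 3721 = 61² → acute
(9,12,16): 9²+12² = 225 < 256 = 16² → obtuse
4 of the 6 are right.

4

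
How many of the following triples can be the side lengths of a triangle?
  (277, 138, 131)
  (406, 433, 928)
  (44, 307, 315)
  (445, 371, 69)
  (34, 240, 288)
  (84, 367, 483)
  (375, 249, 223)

2

(131,138,277): 131+138 ≤ 277 → not valid
(406,433,928): 406+433 ≤ 928 → not valid
(44,307,315): 44+307 > 315 → valid
(69,371,445): 69+371 ≤ 445 → not valid
(34,240,288): 34+240 ≤ 288 → not valid
(84,367,483): 84+367 ≤ 483 → not valid
(223,249,375): 223+249 > 375 → valid
2 of the 7 triples form a triangle.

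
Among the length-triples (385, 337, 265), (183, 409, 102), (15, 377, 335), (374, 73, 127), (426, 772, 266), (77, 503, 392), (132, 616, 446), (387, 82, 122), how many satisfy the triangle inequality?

(265,337,385): 265+337 > 385 → valid
(102,183,409): 102+183 ≤ 409 → not valid
(15,335,377): 15+335 ≤ 377 → not valid
(73,127,374): 73+127 ≤ 374 → not valid
(266,426,772): 266+426 ≤ 772 → not valid
(77,392,503): 77+392 ≤ 503 → not valid
(132,446,616): 132+446 ≤ 616 → not valid
(82,122,387): 82+122 ≤ 387 → not valid
1 of the 8 triples forms a triangle.

1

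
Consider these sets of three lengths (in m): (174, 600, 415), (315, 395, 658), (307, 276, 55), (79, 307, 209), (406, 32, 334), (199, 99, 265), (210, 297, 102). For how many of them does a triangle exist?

4

(174,415,600): 174+415 ≤ 600 → not valid
(315,395,658): 315+395 > 658 → valid
(55,276,307): 55+276 > 307 → valid
(79,209,307): 79+209 ≤ 307 → not valid
(32,334,406): 32+334 ≤ 406 → not valid
(99,199,265): 99+199 > 265 → valid
(102,210,297): 102+210 > 297 → valid
4 of the 7 triples form a triangle.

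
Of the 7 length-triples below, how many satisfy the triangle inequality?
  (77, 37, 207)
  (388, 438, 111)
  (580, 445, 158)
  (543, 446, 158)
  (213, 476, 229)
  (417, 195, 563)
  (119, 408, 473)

5

(37,77,207): 37+77 ≤ 207 → not valid
(111,388,438): 111+388 > 438 → valid
(158,445,580): 158+445 > 580 → valid
(158,446,543): 158+446 > 543 → valid
(213,229,476): 213+229 ≤ 476 → not valid
(195,417,563): 195+417 > 563 → valid
(119,408,473): 119+408 > 473 → valid
5 of the 7 triples form a triangle.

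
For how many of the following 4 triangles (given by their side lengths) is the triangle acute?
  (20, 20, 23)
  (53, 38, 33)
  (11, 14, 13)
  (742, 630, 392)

2

(20,20,23): 20²+20² = 800 > 529 = 23² → acute
(53,38,33): 33²+38² = 2533 < 2809 = 53² → obtuse
(11,14,13): 11²+13² = 290 > 196 = 14² → acute
(742,630,392): 392²+630² = 550564 = 742² → right
2 of the 4 are acute.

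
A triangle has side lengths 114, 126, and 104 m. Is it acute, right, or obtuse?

Compare the square of the longest side to the sum of squares of the other two: 104² + 114² = 23812 > 15876 = 126².

acute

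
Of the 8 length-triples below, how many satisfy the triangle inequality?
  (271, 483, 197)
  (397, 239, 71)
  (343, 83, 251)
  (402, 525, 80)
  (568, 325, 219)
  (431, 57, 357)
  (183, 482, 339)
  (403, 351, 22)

(197,271,483): 197+271 ≤ 483 → not valid
(71,239,397): 71+239 ≤ 397 → not valid
(83,251,343): 83+251 ≤ 343 → not valid
(80,402,525): 80+402 ≤ 525 → not valid
(219,325,568): 219+325 ≤ 568 → not valid
(57,357,431): 57+357 ≤ 431 → not valid
(183,339,482): 183+339 > 482 → valid
(22,351,403): 22+351 ≤ 403 → not valid
1 of the 8 triples forms a triangle.

1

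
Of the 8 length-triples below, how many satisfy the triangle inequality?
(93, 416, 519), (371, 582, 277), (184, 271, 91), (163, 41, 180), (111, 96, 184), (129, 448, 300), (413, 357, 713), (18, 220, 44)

5

(93,416,519): 93+416 ≤ 519 → not valid
(277,371,582): 277+371 > 582 → valid
(91,184,271): 91+184 > 271 → valid
(41,163,180): 41+163 > 180 → valid
(96,111,184): 96+111 > 184 → valid
(129,300,448): 129+300 ≤ 448 → not valid
(357,413,713): 357+413 > 713 → valid
(18,44,220): 18+44 ≤ 220 → not valid
5 of the 8 triples form a triangle.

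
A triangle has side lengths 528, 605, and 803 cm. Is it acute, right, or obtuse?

right

Compare the square of the longest side to the sum of squares of the other two: 528² + 605² = 644809 = 803².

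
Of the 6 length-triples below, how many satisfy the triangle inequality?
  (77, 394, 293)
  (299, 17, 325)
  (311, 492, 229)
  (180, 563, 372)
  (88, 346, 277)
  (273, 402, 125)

2

(77,293,394): 77+293 ≤ 394 → not valid
(17,299,325): 17+299 ≤ 325 → not valid
(229,311,492): 229+311 > 492 → valid
(180,372,563): 180+372 ≤ 563 → not valid
(88,277,346): 88+277 > 346 → valid
(125,273,402): 125+273 ≤ 402 → not valid
2 of the 6 triples form a triangle.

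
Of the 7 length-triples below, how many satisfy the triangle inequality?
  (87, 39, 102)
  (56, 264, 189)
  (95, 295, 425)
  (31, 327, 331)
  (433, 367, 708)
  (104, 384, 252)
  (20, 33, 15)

(39,87,102): 39+87 > 102 → valid
(56,189,264): 56+189 ≤ 264 → not valid
(95,295,425): 95+295 ≤ 425 → not valid
(31,327,331): 31+327 > 331 → valid
(367,433,708): 367+433 > 708 → valid
(104,252,384): 104+252 ≤ 384 → not valid
(15,20,33): 15+20 > 33 → valid
4 of the 7 triples form a triangle.

4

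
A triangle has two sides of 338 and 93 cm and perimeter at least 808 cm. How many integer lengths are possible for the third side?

Triangle inequality: 245 < x < 431. Perimeter ≥ 808 gives x ≥ 808 − 338 − 93 = 377.
So 377 ≤ x < 431; integers 377 through 430: 54 values.

54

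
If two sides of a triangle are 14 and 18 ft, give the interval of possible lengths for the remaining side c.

4 < c < 32

By the triangle inequality, c must be less than 14 + 18 = 32 and greater than |14 − 18| = 4.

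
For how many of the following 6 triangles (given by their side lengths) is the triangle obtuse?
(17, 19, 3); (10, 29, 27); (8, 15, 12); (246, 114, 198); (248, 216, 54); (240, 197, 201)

5

(17,19,3): 3²+17² = 298 < 361 = 19² → obtuse
(10,29,27): 10²+27² = 829 < 841 = 29² → obtuse
(8,15,12): 8²+12² = 208 < 225 = 15² → obtuse
(246,114,198): 114²+198² = 52200 < 60516 = 246² → obtuse
(248,216,54): 54²+216² = 49572 < 61504 = 248² → obtuse
(240,197,201): 197²+201² = 79210 > 57600 = 240² → acute
5 of the 6 are obtuse.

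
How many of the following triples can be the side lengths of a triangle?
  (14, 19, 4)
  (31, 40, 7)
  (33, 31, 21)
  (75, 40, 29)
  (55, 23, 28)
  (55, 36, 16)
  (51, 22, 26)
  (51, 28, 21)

1

(4,14,19): 4+14 ≤ 19 → not valid
(7,31,40): 7+31 ≤ 40 → not valid
(21,31,33): 21+31 > 33 → valid
(29,40,75): 29+40 ≤ 75 → not valid
(23,28,55): 23+28 ≤ 55 → not valid
(16,36,55): 16+36 ≤ 55 → not valid
(22,26,51): 22+26 ≤ 51 → not valid
(21,28,51): 21+28 ≤ 51 → not valid
1 of the 8 triples forms a triangle.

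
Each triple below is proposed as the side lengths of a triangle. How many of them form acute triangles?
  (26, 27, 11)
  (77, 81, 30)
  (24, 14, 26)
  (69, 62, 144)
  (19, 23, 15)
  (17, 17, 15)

5

(26,27,11): 11²+26² = 797 > 729 = 27² → acute
(77,81,30): 30²+77² = 6829 > 6561 = 81² → acute
(24,14,26): 14²+24² = 772 > 676 = 26² → acute
(69,62,144): 62+69 ≤ 144, not a triangle
(19,23,15): 15²+19² = 586 > 529 = 23² → acute
(17,17,15): 15²+17² = 514 > 289 = 17² → acute
5 of the 6 are acute.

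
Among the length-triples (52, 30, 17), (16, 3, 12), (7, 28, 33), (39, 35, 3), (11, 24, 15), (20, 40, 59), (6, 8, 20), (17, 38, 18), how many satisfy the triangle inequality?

(17,30,52): 17+30 ≤ 52 → not valid
(3,12,16): 3+12 ≤ 16 → not valid
(7,28,33): 7+28 > 33 → valid
(3,35,39): 3+35 ≤ 39 → not valid
(11,15,24): 11+15 > 24 → valid
(20,40,59): 20+40 > 59 → valid
(6,8,20): 6+8 ≤ 20 → not valid
(17,18,38): 17+18 ≤ 38 → not valid
3 of the 8 triples form a triangle.

3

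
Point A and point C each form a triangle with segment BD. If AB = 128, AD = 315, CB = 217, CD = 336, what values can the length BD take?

From triangle ABD: |128 − 315| < BD < 128 + 315, i.e. 187 < BD < 443.
From triangle CBD: 119 < BD < 553.
Both must hold, so BD lies in the intersection.

187 < BD < 443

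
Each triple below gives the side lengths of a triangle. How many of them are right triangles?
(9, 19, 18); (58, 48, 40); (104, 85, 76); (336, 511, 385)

(9,19,18): 9²+18² = 405 > 361 = 19² → acute
(58,48,40): 40²+48² = 3904 > 3364 = 58² → acute
(104,85,76): 76²+85² = 13001 > 10816 = 104² → acute
(336,511,385): 336²+385² = 261121 = 511² → right
1 of the 4 is right.

1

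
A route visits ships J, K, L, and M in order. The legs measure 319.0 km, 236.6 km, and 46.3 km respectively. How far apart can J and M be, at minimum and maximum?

36.1 ≤ JM ≤ 601.9 km

The maximum is all hops collinear in one direction: 319.0 + 236.6 + 46.3 = 601.9.
The longest hop is 319.0; the others sum to 282.9. Folding the others back against it leaves at least 319.0 − 282.9 = 36.1.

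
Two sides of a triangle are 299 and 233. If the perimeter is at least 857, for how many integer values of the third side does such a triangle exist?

Triangle inequality: 66 < x < 532. Perimeter ≥ 857 gives x ≥ 857 − 299 − 233 = 325.
So 325 ≤ x < 532; integers 325 through 531: 207 values.

207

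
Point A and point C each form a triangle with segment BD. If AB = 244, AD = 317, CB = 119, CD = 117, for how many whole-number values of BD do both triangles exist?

From triangle ABD: 73 < BD < 561.
From triangle CBD: 2 < BD < 236.
Intersection: 73 < BD < 236, so integers 74 through 235: 162 values.

162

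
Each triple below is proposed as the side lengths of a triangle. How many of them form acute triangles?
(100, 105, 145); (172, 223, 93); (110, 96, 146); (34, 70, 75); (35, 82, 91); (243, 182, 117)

1

(100,105,145): 100²+105² = 21025 = 145² → right
(172,223,93): 93²+172² = 38233 < 49729 = 223² → obtuse
(110,96,146): 96²+110² = 21316 = 146² → right
(34,70,75): 34²+70² = 6056 > 5625 = 75² → acute
(35,82,91): 35²+82² = 7949 < 8281 = 91² → obtuse
(243,182,117): 117²+182² = 46813 < 59049 = 243² → obtuse
1 of the 6 is acute.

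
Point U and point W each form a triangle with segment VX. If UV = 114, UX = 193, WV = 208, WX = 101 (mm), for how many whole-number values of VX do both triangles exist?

199

From triangle UVX: 79 < VX < 307.
From triangle WVX: 107 < VX < 309.
Intersection: 107 < VX < 307, so integers 108 through 306: 199 values.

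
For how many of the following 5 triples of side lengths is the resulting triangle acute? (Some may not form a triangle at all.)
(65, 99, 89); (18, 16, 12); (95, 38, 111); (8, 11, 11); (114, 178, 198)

(65,99,89): 65²+89² = 12146 > 9801 = 99² → acute
(18,16,12): 12²+16² = 400 > 324 = 18² → acute
(95,38,111): 38²+95² = 10469 < 12321 = 111² → obtuse
(8,11,11): 8²+11² = 185 > 121 = 11² → acute
(114,178,198): 114²+178² = 44680 > 39204 = 198² → acute
4 of the 5 are acute.

4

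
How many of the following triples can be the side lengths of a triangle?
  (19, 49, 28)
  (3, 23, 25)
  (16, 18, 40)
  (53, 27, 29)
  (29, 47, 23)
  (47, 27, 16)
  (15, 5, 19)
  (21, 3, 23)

5

(19,28,49): 19+28 ≤ 49 → not valid
(3,23,25): 3+23 > 25 → valid
(16,18,40): 16+18 ≤ 40 → not valid
(27,29,53): 27+29 > 53 → valid
(23,29,47): 23+29 > 47 → valid
(16,27,47): 16+27 ≤ 47 → not valid
(5,15,19): 5+15 > 19 → valid
(3,21,23): 3+21 > 23 → valid
5 of the 8 triples form a triangle.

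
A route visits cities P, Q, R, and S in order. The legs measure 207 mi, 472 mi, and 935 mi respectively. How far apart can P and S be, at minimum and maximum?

256 ≤ PS ≤ 1614 mi

The maximum is all hops collinear in one direction: 207 + 472 + 935 = 1614.
The longest hop is 935; the others sum to 679. Folding the others back against it leaves at least 935 − 679 = 256.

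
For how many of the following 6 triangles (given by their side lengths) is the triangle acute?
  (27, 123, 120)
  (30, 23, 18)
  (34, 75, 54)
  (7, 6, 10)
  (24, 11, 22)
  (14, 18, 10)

(27,123,120): 27²+120² = 15129 = 123² → right
(30,23,18): 18²+23² = 853 < 900 = 30² → obtuse
(34,75,54): 34²+54² = 4072 < 5625 = 75² → obtuse
(7,6,10): 6²+7² = 85 < 100 = 10² → obtuse
(24,11,22): 11²+22² = 605 > 576 = 24² → acute
(14,18,10): 10²+14² = 296 < 324 = 18² → obtuse
1 of the 6 is acute.

1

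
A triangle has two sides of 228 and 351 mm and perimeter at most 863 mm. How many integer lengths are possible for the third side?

Triangle inequality: 123 < x < 579. Perimeter ≤ 863 gives x ≤ 863 − 228 − 351 = 284.
So 123 < x ≤ 284; integers 124 through 284: 161 values.

161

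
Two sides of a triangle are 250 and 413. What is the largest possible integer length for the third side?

The third side must be strictly less than 250 + 413 = 663.
The largest integer below 663 is 662.

662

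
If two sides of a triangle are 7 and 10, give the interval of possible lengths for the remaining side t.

3 < t < 17

By the triangle inequality, t must be less than 7 + 10 = 17 and greater than |7 − 10| = 3.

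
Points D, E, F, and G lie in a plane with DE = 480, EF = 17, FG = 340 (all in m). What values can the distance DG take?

The maximum is all hops collinear in one direction: 480 + 17 + 340 = 837.
The longest hop is 480; the others sum to 357. Folding the others back against it leaves at least 480 − 357 = 123.

123 ≤ DG ≤ 837 m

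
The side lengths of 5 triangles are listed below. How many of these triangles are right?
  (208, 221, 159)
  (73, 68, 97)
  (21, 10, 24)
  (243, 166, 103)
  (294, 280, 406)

1

(208,221,159): 159²+208² = 68545 > 48841 = 221² → acute
(73,68,97): 68²+73² = 9953 > 9409 = 97² → acute
(21,10,24): 10²+21² = 541 < 576 = 24² → obtuse
(243,166,103): 103²+166² = 38165 < 59049 = 243² → obtuse
(294,280,406): 280²+294² = 164836 = 406² → right
1 of the 5 is right.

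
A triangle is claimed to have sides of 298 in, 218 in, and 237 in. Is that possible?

The longest side is 298, and the other two sum to 455.
Since 455 > 298, the triangle inequality holds.

Yes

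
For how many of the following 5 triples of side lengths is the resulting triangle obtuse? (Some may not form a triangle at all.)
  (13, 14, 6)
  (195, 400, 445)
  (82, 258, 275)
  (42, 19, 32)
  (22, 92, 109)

3

(13,14,6): 6²+13² = 205 > 196 = 14² → acute
(195,400,445): 195²+400² = 198025 = 445² → right
(82,258,275): 82²+258² = 73288 < 75625 = 275² → obtuse
(42,19,32): 19²+32² = 1385 < 1764 = 42² → obtuse
(22,92,109): 22²+92² = 8948 < 11881 = 109² → obtuse
3 of the 5 are obtuse.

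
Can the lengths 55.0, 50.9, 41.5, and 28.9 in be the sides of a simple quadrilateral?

Yes

A quadrilateral exists iff every side is shorter than the sum of the others — equivalently, the longest side is less than the sum of the rest.
Longest side 55.0 < 121.3 (sum of the remaining 3), so yes.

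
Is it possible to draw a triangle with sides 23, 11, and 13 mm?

Yes

The longest side is 23, and the other two sum to 24.
Since 24 > 23, the triangle inequality holds.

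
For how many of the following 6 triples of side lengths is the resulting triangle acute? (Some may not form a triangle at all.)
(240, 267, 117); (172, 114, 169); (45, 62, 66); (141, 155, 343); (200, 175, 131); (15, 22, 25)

4

(240,267,117): 117²+240² = 71289 = 267² → right
(172,114,169): 114²+169² = 41557 > 29584 = 172² → acute
(45,62,66): 45²+62² = 5869 > 4356 = 66² → acute
(141,155,343): 141+155 ≤ 343, not a triangle
(200,175,131): 131²+175² = 47786 > 40000 = 200² → acute
(15,22,25): 15²+22² = 709 > 625 = 25² → acute
4 of the 6 are acute.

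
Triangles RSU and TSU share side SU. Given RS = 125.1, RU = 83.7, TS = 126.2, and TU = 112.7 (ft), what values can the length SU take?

41.4 < SU < 208.8

From triangle RSU: |125.1 − 83.7| < SU < 125.1 + 83.7, i.e. 41.4 < SU < 208.8.
From triangle TSU: 13.5 < SU < 238.9.
Both must hold, so SU lies in the intersection.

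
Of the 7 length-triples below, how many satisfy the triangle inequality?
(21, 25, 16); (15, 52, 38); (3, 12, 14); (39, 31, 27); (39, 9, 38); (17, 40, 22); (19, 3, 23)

(16,21,25): 16+21 > 25 → valid
(15,38,52): 15+38 > 52 → valid
(3,12,14): 3+12 > 14 → valid
(27,31,39): 27+31 > 39 → valid
(9,38,39): 9+38 > 39 → valid
(17,22,40): 17+22 ≤ 40 → not valid
(3,19,23): 3+19 ≤ 23 → not valid
5 of the 7 triples form a triangle.

5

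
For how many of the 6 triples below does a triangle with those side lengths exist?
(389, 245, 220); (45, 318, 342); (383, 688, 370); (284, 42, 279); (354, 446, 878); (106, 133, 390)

(220,245,389): 220+245 > 389 → valid
(45,318,342): 45+318 > 342 → valid
(370,383,688): 370+383 > 688 → valid
(42,279,284): 42+279 > 284 → valid
(354,446,878): 354+446 ≤ 878 → not valid
(106,133,390): 106+133 ≤ 390 → not valid
4 of the 6 triples form a triangle.

4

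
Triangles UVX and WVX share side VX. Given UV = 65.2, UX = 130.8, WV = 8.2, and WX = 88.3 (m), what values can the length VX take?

From triangle UVX: |65.2 − 130.8| < VX < 65.2 + 130.8, i.e. 65.6 < VX < 196.0.
From triangle WVX: 80.1 < VX < 96.5.
Both must hold, so VX lies in the intersection.

80.1 < VX < 96.5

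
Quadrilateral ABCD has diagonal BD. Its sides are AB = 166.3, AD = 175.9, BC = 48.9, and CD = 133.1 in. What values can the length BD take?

84.2 < BD < 182.0

From triangle ABD: |166.3 − 175.9| < BD < 166.3 + 175.9, i.e. 9.6 < BD < 342.2.
From triangle CBD: 84.2 < BD < 182.0.
Both must hold, so BD lies in the intersection.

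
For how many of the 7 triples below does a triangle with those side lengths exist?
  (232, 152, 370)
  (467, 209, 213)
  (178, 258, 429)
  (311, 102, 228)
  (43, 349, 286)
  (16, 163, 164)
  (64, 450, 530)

(152,232,370): 152+232 > 370 → valid
(209,213,467): 209+213 ≤ 467 → not valid
(178,258,429): 178+258 > 429 → valid
(102,228,311): 102+228 > 311 → valid
(43,286,349): 43+286 ≤ 349 → not valid
(16,163,164): 16+163 > 164 → valid
(64,450,530): 64+450 ≤ 530 → not valid
4 of the 7 triples form a triangle.

4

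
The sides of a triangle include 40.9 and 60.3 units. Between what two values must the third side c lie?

By the triangle inequality, c must be less than 40.9 + 60.3 = 101.2 and greater than |40.9 − 60.3| = 19.4.

19.4 < c < 101.2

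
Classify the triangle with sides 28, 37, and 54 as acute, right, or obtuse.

obtuse

Compare the square of the longest side to the sum of squares of the other two: 28² + 37² = 2153 < 2916 = 54².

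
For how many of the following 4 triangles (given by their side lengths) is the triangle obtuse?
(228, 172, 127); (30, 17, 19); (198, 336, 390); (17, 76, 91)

3

(228,172,127): 127²+172² = 45713 < 51984 = 228² → obtuse
(30,17,19): 17²+19² = 650 < 900 = 30² → obtuse
(198,336,390): 198²+336² = 152100 = 390² → right
(17,76,91): 17²+76² = 6065 < 8281 = 91² → obtuse
3 of the 4 are obtuse.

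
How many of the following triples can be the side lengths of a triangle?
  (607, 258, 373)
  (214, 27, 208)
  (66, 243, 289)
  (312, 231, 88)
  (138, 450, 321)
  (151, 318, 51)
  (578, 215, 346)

(258,373,607): 258+373 > 607 → valid
(27,208,214): 27+208 > 214 → valid
(66,243,289): 66+243 > 289 → valid
(88,231,312): 88+231 > 312 → valid
(138,321,450): 138+321 > 450 → valid
(51,151,318): 51+151 ≤ 318 → not valid
(215,346,578): 215+346 ≤ 578 → not valid
5 of the 7 triples form a triangle.

5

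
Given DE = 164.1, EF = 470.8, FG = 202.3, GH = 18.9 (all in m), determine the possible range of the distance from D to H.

The maximum is all hops collinear in one direction: 164.1 + 470.8 + 202.3 + 18.9 = 856.1.
The longest hop is 470.8; the others sum to 385.3. Folding the others back against it leaves at least 470.8 − 385.3 = 85.5.

85.5 ≤ DH ≤ 856.1 m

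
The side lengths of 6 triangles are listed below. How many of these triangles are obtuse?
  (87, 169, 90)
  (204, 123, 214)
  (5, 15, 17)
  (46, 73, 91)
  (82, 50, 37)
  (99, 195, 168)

(87,169,90): 87²+90² = 15669 < 28561 = 169² → obtuse
(204,123,214): 123²+204² = 56745 > 45796 = 214² → acute
(5,15,17): 5²+15² = 250 < 289 = 17² → obtuse
(46,73,91): 46²+73² = 7445 < 8281 = 91² → obtuse
(82,50,37): 37²+50² = 3869 < 6724 = 82² → obtuse
(99,195,168): 99²+168² = 38025 = 195² → right
4 of the 6 are obtuse.

4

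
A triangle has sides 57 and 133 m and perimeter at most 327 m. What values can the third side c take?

Triangle inequality alone gives 76 < c < 190.
The perimeter condition gives c ≤ 327 − 57 − 133 = 137.
Intersecting the two: 76 < c ≤ 137.

76 < c ≤ 137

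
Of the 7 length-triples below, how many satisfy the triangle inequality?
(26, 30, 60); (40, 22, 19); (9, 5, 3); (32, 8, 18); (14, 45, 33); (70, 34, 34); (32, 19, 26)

3

(26,30,60): 26+30 ≤ 60 → not valid
(19,22,40): 19+22 > 40 → valid
(3,5,9): 3+5 ≤ 9 → not valid
(8,18,32): 8+18 ≤ 32 → not valid
(14,33,45): 14+33 > 45 → valid
(34,34,70): 34+34 ≤ 70 → not valid
(19,26,32): 19+26 > 32 → valid
3 of the 7 triples form a triangle.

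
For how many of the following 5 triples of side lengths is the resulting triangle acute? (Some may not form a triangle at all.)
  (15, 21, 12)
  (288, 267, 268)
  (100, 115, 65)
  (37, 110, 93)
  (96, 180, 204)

2

(15,21,12): 12²+15² = 369 < 441 = 21² → obtuse
(288,267,268): 267²+268² = 143113 > 82944 = 288² → acute
(100,115,65): 65²+100² = 14225 > 13225 = 115² → acute
(37,110,93): 37²+93² = 10018 < 12100 = 110² → obtuse
(96,180,204): 96²+180² = 41616 = 204² → right
2 of the 5 are acute.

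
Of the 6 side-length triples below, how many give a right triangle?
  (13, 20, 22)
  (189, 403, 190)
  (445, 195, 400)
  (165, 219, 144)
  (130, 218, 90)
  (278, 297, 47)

2

(13,20,22): 13²+20² = 569 > 484 = 22² → acute
(189,403,190): 189+190 ≤ 403, not a triangle
(445,195,400): 195²+400² = 198025 = 445² → right
(165,219,144): 144²+165² = 47961 = 219² → right
(130,218,90): 90²+130² = 25000 < 47524 = 218² → obtuse
(278,297,47): 47²+278² = 79493 < 88209 = 297² → obtuse
2 of the 6 are right.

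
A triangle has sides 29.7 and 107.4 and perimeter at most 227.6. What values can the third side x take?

77.7 < x ≤ 90.5

Triangle inequality alone gives 77.7 < x < 137.1.
The perimeter condition gives x ≤ 227.6 − 29.7 − 107.4 = 90.5.
Intersecting the two: 77.7 < x ≤ 90.5.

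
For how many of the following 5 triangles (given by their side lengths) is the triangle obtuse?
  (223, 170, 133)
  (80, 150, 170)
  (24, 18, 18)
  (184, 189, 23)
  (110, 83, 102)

2

(223,170,133): 133²+170² = 46589 < 49729 = 223² → obtuse
(80,150,170): 80²+150² = 28900 = 170² → right
(24,18,18): 18²+18² = 648 > 576 = 24² → acute
(184,189,23): 23²+184² = 34385 < 35721 = 189² → obtuse
(110,83,102): 83²+102² = 17293 > 12100 = 110² → acute
2 of the 5 are obtuse.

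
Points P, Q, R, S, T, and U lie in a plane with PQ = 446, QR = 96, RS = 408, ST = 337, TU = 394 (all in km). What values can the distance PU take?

The maximum is all hops collinear in one direction: 446 + 96 + 408 + 337 + 394 = 1681.
The longest hop is 446; the others sum to 1235. Since 446 ≤ 1235, the path can fold back on itself completely, so the minimum distance is 0.

0 ≤ PU ≤ 1681 km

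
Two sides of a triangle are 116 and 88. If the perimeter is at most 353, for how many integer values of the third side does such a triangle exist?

Triangle inequality: 28 < x < 204. Perimeter ≤ 353 gives x ≤ 353 − 116 − 88 = 149.
So 28 < x ≤ 149; integers 29 through 149: 121 values.

121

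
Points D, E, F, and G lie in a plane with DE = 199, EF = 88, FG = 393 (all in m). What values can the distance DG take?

106 ≤ DG ≤ 680 m

The maximum is all hops collinear in one direction: 199 + 88 + 393 = 680.
The longest hop is 393; the others sum to 287. Folding the others back against it leaves at least 393 − 287 = 106.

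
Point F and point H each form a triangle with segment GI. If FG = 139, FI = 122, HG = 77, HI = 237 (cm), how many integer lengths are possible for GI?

100

From triangle FGI: 17 < GI < 261.
From triangle HGI: 160 < GI < 314.
Intersection: 160 < GI < 261, so integers 161 through 260: 100 values.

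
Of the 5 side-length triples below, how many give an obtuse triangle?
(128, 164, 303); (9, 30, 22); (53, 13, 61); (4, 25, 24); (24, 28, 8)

(128,164,303): 128+164 ≤ 303, not a triangle
(9,30,22): 9²+22² = 565 < 900 = 30² → obtuse
(53,13,61): 13²+53² = 2978 < 3721 = 61² → obtuse
(4,25,24): 4²+24² = 592 < 625 = 25² → obtuse
(24,28,8): 8²+24² = 640 < 784 = 28² → obtuse
4 of the 5 are obtuse.

4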